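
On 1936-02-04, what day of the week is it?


Date: February 4, 1936
Anchor: Jan 1, 1936. With p = 1936 - 1 = 1935: (p + p//4 - p//100 + p//400) mod 7 = (1935 + 483 - 19 + 4) mod 7 = 2403 mod 7 = 2 -> Wednesday (Mon=0 ... Sun=6)
Days before February (Jan): 31; offset = 31 + 4 - 1 = 34
Weekday index = (2 + 34) mod 7 = 1

Day of the week: Tuesday


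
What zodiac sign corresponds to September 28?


Date: September 28
Conventional tropical zodiac dates: Libra from September 23 onward; Scorpio starts October 23
September 28 falls within the Libra range

Libra


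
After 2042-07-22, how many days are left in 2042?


Day of year: 203 of 365
Remaining = 365 - 203

162 days


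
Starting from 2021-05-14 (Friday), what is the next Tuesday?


Current: Friday
Target: Tuesday
Days ahead: 4

Next Tuesday: 2021-05-18


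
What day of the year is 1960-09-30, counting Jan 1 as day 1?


Date: September 30, 1960
Days in months 1 through 8: 244
Plus 30 days in September

Day of year: 274


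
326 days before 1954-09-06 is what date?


Start: 1954-09-06, subtract 326 days
Back 6 days from September 6 reaches August 31, 1954 -> 320 left
August 1954 has 31 days -> back to July 31, 1954 -> 289 left
July 1954 has 31 days -> back to June 30, 1954 -> 258 left
June 1954 has 30 days -> back to May 31, 1954 -> 228 left
May 1954 has 31 days -> back to April 30, 1954 -> 197 left
April 1954 has 30 days -> back to March 31, 1954 -> 167 left
March 1954 has 31 days -> back to February 28, 1954 -> 136 left
February 1954 has 28 days -> back to January 31, 1954 -> 108 left
January 1954 has 31 days -> back to December 31, 1953 -> 77 left
December 1953 has 31 days -> back to November 30, 1953 -> 46 left
November 1953 has 30 days -> back to October 31, 1953 -> 16 left
October 1953: 31 - 16 = 15 -> lands on October 15

Result: 1953-10-15


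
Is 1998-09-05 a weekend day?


Anchor: Jan 1, 1998. With p = 1998 - 1 = 1997: (p + p//4 - p//100 + p//400) mod 7 = (1997 + 499 - 19 + 4) mod 7 = 2481 mod 7 = 3 -> Thursday (Mon=0 ... Sun=6)
Day of year: 248; offset = 247
Weekday index = (3 + 247) mod 7 = 5 -> Saturday
Weekend days: Saturday, Sunday

Yes


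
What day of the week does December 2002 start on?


Target: December 1, 2002
Anchor: Jan 1, 2002. With p = 2002 - 1 = 2001: (p + p//4 - p//100 + p//400) mod 7 = (2001 + 500 - 20 + 5) mod 7 = 2486 mod 7 = 1 -> Tuesday (Mon=0 ... Sun=6)
Days before December (Jan-Nov): 334 days
Weekday index = (1 + 334) mod 7 = 6

Sunday


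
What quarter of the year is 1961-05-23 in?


Month: May (month 5)
Q1: Jan-Mar, Q2: Apr-Jun, Q3: Jul-Sep, Q4: Oct-Dec

Q2


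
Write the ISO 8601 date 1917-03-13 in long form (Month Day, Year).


ISO 1917-03-13 parses as year=1917, month=03, day=13
Month 3 -> March

March 13, 1917


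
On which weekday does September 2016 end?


September 2016 has 30 days
Anchor: Jan 1, 2016. With p = 2016 - 1 = 2015: (p + p//4 - p//100 + p//400) mod 7 = (2015 + 503 - 20 + 5) mod 7 = 2503 mod 7 = 4 -> Friday (Mon=0 ... Sun=6)
Days before September (Jan-Aug): 244; September 1 index = (4 + 244) mod 7 = 3 -> Thursday
Last day offset: 30 - 1 = 29 days
Weekday index = (3 + 29) mod 7 = 4

Friday, September 30


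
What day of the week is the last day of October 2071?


October 2071 has 31 days
Anchor: Jan 1, 2071. With p = 2071 - 1 = 2070: (p + p//4 - p//100 + p//400) mod 7 = (2070 + 517 - 20 + 5) mod 7 = 2572 mod 7 = 3 -> Thursday (Mon=0 ... Sun=6)
Days before October (Jan-Sep): 273; October 1 index = (3 + 273) mod 7 = 3 -> Thursday
Last day offset: 31 - 1 = 30 days
Weekday index = (3 + 30) mod 7 = 5

Saturday, October 31


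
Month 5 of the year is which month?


Month 5 of 12

May


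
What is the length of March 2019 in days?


March 2019

31 days


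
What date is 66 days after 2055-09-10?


Start: 2055-09-10, add 66 days
September 2055 has 30 days: 30 - 10 = 20 days to September 30 -> 46 left
October 2055 has 31 days -> 15 left
November 2055: 15 <= 30 -> lands on November 15

Result: 2055-11-15


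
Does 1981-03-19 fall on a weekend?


Anchor: Jan 1, 1981. With p = 1981 - 1 = 1980: (p + p//4 - p//100 + p//400) mod 7 = (1980 + 495 - 19 + 4) mod 7 = 2460 mod 7 = 3 -> Thursday (Mon=0 ... Sun=6)
Day of year: 78; offset = 77
Weekday index = (3 + 77) mod 7 = 3 -> Thursday
Weekend days: Saturday, Sunday

No


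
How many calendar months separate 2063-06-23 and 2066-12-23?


From June 2063 to December 2066
3 years * 12 = 36 months, plus 6 months = 42

42 months


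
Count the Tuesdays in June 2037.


June 2037 has 30 days
Anchor: Jan 1, 2037. With p = 2037 - 1 = 2036: (p + p//4 - p//100 + p//400) mod 7 = (2036 + 509 - 20 + 5) mod 7 = 2530 mod 7 = 3 -> Thursday (Mon=0 ... Sun=6)
Days before June (Jan-May): 151; June 1 index = (3 + 151) mod 7 = 0 -> Monday
First Tuesday is June 2
Tuesdays: 2, 9, 16, 23, 30

5 Tuesdays


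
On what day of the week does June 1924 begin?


Target: June 1, 1924
Anchor: Jan 1, 1924. With p = 1924 - 1 = 1923: (p + p//4 - p//100 + p//400) mod 7 = (1923 + 480 - 19 + 4) mod 7 = 2388 mod 7 = 1 -> Tuesday (Mon=0 ... Sun=6)
Days before June (Jan-May): 152 days
Weekday index = (1 + 152) mod 7 = 6

Sunday


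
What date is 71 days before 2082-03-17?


Start: 2082-03-17, subtract 71 days
Back 17 days from March 17 reaches February 28, 2082 -> 54 left
February 2082 has 28 days -> back to January 31, 2082 -> 26 left
January 2082: 31 - 26 = 5 -> lands on January 5

Result: 2082-01-05


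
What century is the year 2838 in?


Century = (year - 1) // 100 + 1
= (2838 - 1) // 100 + 1
= 2837 // 100 + 1
= 28 + 1

29th century


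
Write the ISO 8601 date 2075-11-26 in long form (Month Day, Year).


ISO 2075-11-26 parses as year=2075, month=11, day=26
Month 11 -> November

November 26, 2075


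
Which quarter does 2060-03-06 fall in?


Month: March (month 3)
Q1: Jan-Mar, Q2: Apr-Jun, Q3: Jul-Sep, Q4: Oct-Dec

Q1


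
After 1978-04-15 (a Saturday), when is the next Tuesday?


Current: Saturday
Target: Tuesday
Days ahead: 3

Next Tuesday: 1978-04-18


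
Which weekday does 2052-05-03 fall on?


Date: May 3, 2052
Anchor: Jan 1, 2052. With p = 2052 - 1 = 2051: (p + p//4 - p//100 + p//400) mod 7 = (2051 + 512 - 20 + 5) mod 7 = 2548 mod 7 = 0 -> Monday (Mon=0 ... Sun=6)
Days before May (Jan-Apr): 121; offset = 121 + 3 - 1 = 123
Weekday index = (0 + 123) mod 7 = 4

Day of the week: Friday


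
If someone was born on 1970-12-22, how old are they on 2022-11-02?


Birth: 1970-12-22
Reference: 2022-11-02
Year difference: 2022 - 1970 = 52
Birthday not yet reached in 2022, subtract 1

51 years old


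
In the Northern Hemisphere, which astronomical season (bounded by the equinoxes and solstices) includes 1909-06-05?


Date: June 5
Astronomical Spring (approx.; exact equinox/solstice day varies by year): March 20 to June 20
June 5 falls within the Spring window

Spring


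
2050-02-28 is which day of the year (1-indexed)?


Date: February 28, 2050
Days in months 1 through 1: 31
Plus 28 days in February

Day of year: 59


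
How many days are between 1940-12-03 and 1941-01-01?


From 1940-12-03 to 1941-01-01
1940-12-03: days before December = 31 + 29 + 31 + 30 + 31 + 30 + 31 + 31 + 30 + 31 + 30 = 335 (1940 is a leap year); day of year = 335 + 3 = 338
1941-01-01: day of year = 1
Rest of 1940: 366 - 338 = 28
Total = 28 + 1 = 29

29 days


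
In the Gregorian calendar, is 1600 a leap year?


Gregorian leap year rule: divisible by 4, but not by 100, unless also by 400.
1600 is divisible by 400 -> leap year

Yes


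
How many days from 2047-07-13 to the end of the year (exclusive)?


Day of year: 194 of 365
Remaining = 365 - 194

171 days


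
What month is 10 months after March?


March is month 3
3 + 10 = 13; wrap: 13 - 12 = 1

January


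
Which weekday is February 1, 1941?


Target: February 1, 1941
Anchor: Jan 1, 1941. With p = 1941 - 1 = 1940: (p + p//4 - p//100 + p//400) mod 7 = (1940 + 485 - 19 + 4) mod 7 = 2410 mod 7 = 2 -> Wednesday (Mon=0 ... Sun=6)
Days before February (Jan): 31 days
Weekday index = (2 + 31) mod 7 = 5

Saturday


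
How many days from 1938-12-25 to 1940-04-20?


From 1938-12-25 to 1940-04-20
1938-12-25: days before December = 31 + 28 + 31 + 30 + 31 + 30 + 31 + 31 + 30 + 31 + 30 = 334 (1938 is not a leap year); day of year = 334 + 25 = 359
1940-04-20: days before April = 31 + 29 + 31 = 91 (1940 is a leap year); day of year = 91 + 20 = 111
Rest of 1938: 365 - 359 = 6
Full years 1939 (365): 365
Total = 6 + 365 + 111 = 482

482 days


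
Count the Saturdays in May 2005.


May 2005 has 31 days
Anchor: Jan 1, 2005. With p = 2005 - 1 = 2004: (p + p//4 - p//100 + p//400) mod 7 = (2004 + 501 - 20 + 5) mod 7 = 2490 mod 7 = 5 -> Saturday (Mon=0 ... Sun=6)
Days before May (Jan-Apr): 120; May 1 index = (5 + 120) mod 7 = 6 -> Sunday
First Saturday is May 7
Saturdays: 7, 14, 21, 28

4 Saturdays


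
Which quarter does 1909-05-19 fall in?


Month: May (month 5)
Q1: Jan-Mar, Q2: Apr-Jun, Q3: Jul-Sep, Q4: Oct-Dec

Q2


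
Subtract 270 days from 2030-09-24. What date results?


Start: 2030-09-24, subtract 270 days
Back 24 days from September 24 reaches August 31, 2030 -> 246 left
August 2030 has 31 days -> back to July 31, 2030 -> 215 left
July 2030 has 31 days -> back to June 30, 2030 -> 184 left
June 2030 has 30 days -> back to May 31, 2030 -> 154 left
May 2030 has 31 days -> back to April 30, 2030 -> 123 left
April 2030 has 30 days -> back to March 31, 2030 -> 93 left
March 2030 has 31 days -> back to February 28, 2030 -> 62 left
February 2030 has 28 days -> back to January 31, 2030 -> 34 left
January 2030 has 31 days -> back to December 31, 2029 -> 3 left
December 2029: 31 - 3 = 28 -> lands on December 28

Result: 2029-12-28


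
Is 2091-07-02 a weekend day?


Anchor: Jan 1, 2091. With p = 2091 - 1 = 2090: (p + p//4 - p//100 + p//400) mod 7 = (2090 + 522 - 20 + 5) mod 7 = 2597 mod 7 = 0 -> Monday (Mon=0 ... Sun=6)
Day of year: 183; offset = 182
Weekday index = (0 + 182) mod 7 = 0 -> Monday
Weekend days: Saturday, Sunday

No


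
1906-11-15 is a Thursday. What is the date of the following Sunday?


Current: Thursday
Target: Sunday
Days ahead: 3

Next Sunday: 1906-11-18


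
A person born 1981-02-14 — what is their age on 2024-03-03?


Birth: 1981-02-14
Reference: 2024-03-03
Year difference: 2024 - 1981 = 43

43 years old


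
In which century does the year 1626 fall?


Century = (year - 1) // 100 + 1
= (1626 - 1) // 100 + 1
= 1625 // 100 + 1
= 16 + 1

17th century


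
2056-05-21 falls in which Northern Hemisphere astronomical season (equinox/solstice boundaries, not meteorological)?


Date: May 21
Astronomical Spring (approx.; exact equinox/solstice day varies by year): March 20 to June 20
May 21 falls within the Spring window

Spring


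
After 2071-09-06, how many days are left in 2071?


Day of year: 249 of 365
Remaining = 365 - 249

116 days


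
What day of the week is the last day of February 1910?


February 1910 has 28 days
Anchor: Jan 1, 1910. With p = 1910 - 1 = 1909: (p + p//4 - p//100 + p//400) mod 7 = (1909 + 477 - 19 + 4) mod 7 = 2371 mod 7 = 5 -> Saturday (Mon=0 ... Sun=6)
Days before February (Jan): 31; February 1 index = (5 + 31) mod 7 = 1 -> Tuesday
Last day offset: 28 - 1 = 27 days
Weekday index = (1 + 27) mod 7 = 0

Monday, February 28


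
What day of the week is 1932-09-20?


Date: September 20, 1932
Anchor: Jan 1, 1932. With p = 1932 - 1 = 1931: (p + p//4 - p//100 + p//400) mod 7 = (1931 + 482 - 19 + 4) mod 7 = 2398 mod 7 = 4 -> Friday (Mon=0 ... Sun=6)
Days before September (Jan-Aug): 244; offset = 244 + 20 - 1 = 263
Weekday index = (4 + 263) mod 7 = 1

Day of the week: Tuesday


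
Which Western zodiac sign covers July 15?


Date: July 15
Conventional tropical zodiac dates: Cancer from June 21 onward; Leo starts July 23
July 15 falls within the Cancer range

Cancer


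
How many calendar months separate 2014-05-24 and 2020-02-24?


From May 2014 to February 2020
6 years * 12 = 72 months, minus 3 months = 69

69 months


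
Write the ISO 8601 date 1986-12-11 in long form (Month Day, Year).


ISO 1986-12-11 parses as year=1986, month=12, day=11
Month 12 -> December

December 11, 1986


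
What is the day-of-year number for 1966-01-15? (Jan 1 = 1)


Date: January 15, 1966
No months before January
Plus 15 days in January

Day of year: 15


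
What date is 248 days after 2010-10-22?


Start: 2010-10-22, add 248 days
October 2010 has 31 days: 31 - 22 = 9 days to October 31 -> 239 left
November 2010 has 30 days -> 209 left
December 2010 has 31 days -> 178 left
January 2011 has 31 days -> 147 left
February 2011 has 28 days -> 119 left
March 2011 has 31 days -> 88 left
April 2011 has 30 days -> 58 left
May 2011 has 31 days -> 27 left
June 2011: 27 <= 30 -> lands on June 27

Result: 2011-06-27


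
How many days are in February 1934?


February 1934 (leap year: no)

28 days


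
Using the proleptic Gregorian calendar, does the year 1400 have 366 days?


Gregorian leap year rule: divisible by 4, but not by 100, unless also by 400.
1400 is divisible by 100 but not 400 -> not a leap year

No


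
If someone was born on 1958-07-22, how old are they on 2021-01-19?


Birth: 1958-07-22
Reference: 2021-01-19
Year difference: 2021 - 1958 = 63
Birthday not yet reached in 2021, subtract 1

62 years old


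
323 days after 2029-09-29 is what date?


Start: 2029-09-29, add 323 days
September 2029 has 30 days: 30 - 29 = 1 day to September 30 -> 322 left
October 2029 has 31 days -> 291 left
November 2029 has 30 days -> 261 left
December 2029 has 31 days -> 230 left
January 2030 has 31 days -> 199 left
February 2030 has 28 days -> 171 left
March 2030 has 31 days -> 140 left
April 2030 has 30 days -> 110 left
May 2030 has 31 days -> 79 left
June 2030 has 30 days -> 49 left
July 2030 has 31 days -> 18 left
August 2030: 18 <= 31 -> lands on August 18

Result: 2030-08-18


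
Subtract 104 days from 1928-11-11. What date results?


Start: 1928-11-11, subtract 104 days
Back 11 days from November 11 reaches October 31, 1928 -> 93 left
October 1928 has 31 days -> back to September 30, 1928 -> 62 left
September 1928 has 30 days -> back to August 31, 1928 -> 32 left
August 1928 has 31 days -> back to July 31, 1928 -> 1 left
July 1928: 31 - 1 = 30 -> lands on July 30

Result: 1928-07-30


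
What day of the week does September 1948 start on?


Target: September 1, 1948
Anchor: Jan 1, 1948. With p = 1948 - 1 = 1947: (p + p//4 - p//100 + p//400) mod 7 = (1947 + 486 - 19 + 4) mod 7 = 2418 mod 7 = 3 -> Thursday (Mon=0 ... Sun=6)
Days before September (Jan-Aug): 244 days
Weekday index = (3 + 244) mod 7 = 2

Wednesday


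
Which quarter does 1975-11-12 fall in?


Month: November (month 11)
Q1: Jan-Mar, Q2: Apr-Jun, Q3: Jul-Sep, Q4: Oct-Dec

Q4


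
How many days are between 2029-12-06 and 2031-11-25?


From 2029-12-06 to 2031-11-25
2029-12-06: days before December = 31 + 28 + 31 + 30 + 31 + 30 + 31 + 31 + 30 + 31 + 30 = 334 (2029 is not a leap year); day of year = 334 + 6 = 340
2031-11-25: days before November = 31 + 28 + 31 + 30 + 31 + 30 + 31 + 31 + 30 + 31 = 304 (2031 is not a leap year); day of year = 304 + 25 = 329
Rest of 2029: 365 - 340 = 25
Full years 2030 (365): 365
Total = 25 + 365 + 329 = 719

719 days


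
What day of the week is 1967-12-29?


Date: December 29, 1967
Anchor: Jan 1, 1967. With p = 1967 - 1 = 1966: (p + p//4 - p//100 + p//400) mod 7 = (1966 + 491 - 19 + 4) mod 7 = 2442 mod 7 = 6 -> Sunday (Mon=0 ... Sun=6)
Days before December (Jan-Nov): 334; offset = 334 + 29 - 1 = 362
Weekday index = (6 + 362) mod 7 = 4

Day of the week: Friday


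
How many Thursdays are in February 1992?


February 1992 has 29 days
Anchor: Jan 1, 1992. With p = 1992 - 1 = 1991: (p + p//4 - p//100 + p//400) mod 7 = (1991 + 497 - 19 + 4) mod 7 = 2473 mod 7 = 2 -> Wednesday (Mon=0 ... Sun=6)
Days before February (Jan): 31; February 1 index = (2 + 31) mod 7 = 5 -> Saturday
First Thursday is February 6
Thursdays: 6, 13, 20, 27

4 Thursdays


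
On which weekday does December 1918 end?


December 1918 has 31 days
Anchor: Jan 1, 1918. With p = 1918 - 1 = 1917: (p + p//4 - p//100 + p//400) mod 7 = (1917 + 479 - 19 + 4) mod 7 = 2381 mod 7 = 1 -> Tuesday (Mon=0 ... Sun=6)
Days before December (Jan-Nov): 334; December 1 index = (1 + 334) mod 7 = 6 -> Sunday
Last day offset: 31 - 1 = 30 days
Weekday index = (6 + 30) mod 7 = 1

Tuesday, December 31


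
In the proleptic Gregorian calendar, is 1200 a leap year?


Gregorian leap year rule: divisible by 4, but not by 100, unless also by 400.
1200 is divisible by 400 -> leap year

Yes


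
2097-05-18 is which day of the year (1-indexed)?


Date: May 18, 2097
Days in months 1 through 4: 120
Plus 18 days in May

Day of year: 138


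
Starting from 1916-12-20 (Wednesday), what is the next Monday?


Current: Wednesday
Target: Monday
Days ahead: 5

Next Monday: 1916-12-25


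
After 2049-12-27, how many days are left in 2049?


Day of year: 361 of 365
Remaining = 365 - 361

4 days


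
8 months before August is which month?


August is month 8
8 - 8 = 0; wrap: 0 + 12 = 12

December


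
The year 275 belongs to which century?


Century = (year - 1) // 100 + 1
= (275 - 1) // 100 + 1
= 274 // 100 + 1
= 2 + 1

3rd century


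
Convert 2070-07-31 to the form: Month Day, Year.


ISO 2070-07-31 parses as year=2070, month=07, day=31
Month 7 -> July

July 31, 2070


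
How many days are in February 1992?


February 1992 (leap year: yes)

29 days


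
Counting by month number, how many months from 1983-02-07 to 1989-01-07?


From February 1983 to January 1989
6 years * 12 = 72 months, minus 1 month = 71

71 months


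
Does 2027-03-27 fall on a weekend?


Anchor: Jan 1, 2027. With p = 2027 - 1 = 2026: (p + p//4 - p//100 + p//400) mod 7 = (2026 + 506 - 20 + 5) mod 7 = 2517 mod 7 = 4 -> Friday (Mon=0 ... Sun=6)
Day of year: 86; offset = 85
Weekday index = (4 + 85) mod 7 = 5 -> Saturday
Weekend days: Saturday, Sunday

Yes


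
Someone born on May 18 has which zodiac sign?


Date: May 18
Conventional tropical zodiac dates: Taurus from April 20 onward; Gemini starts May 21
May 18 falls within the Taurus range

Taurus


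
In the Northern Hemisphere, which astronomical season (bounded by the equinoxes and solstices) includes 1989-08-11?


Date: August 11
Astronomical Summer (approx.; exact equinox/solstice day varies by year): June 21 to September 21
August 11 falls within the Summer window

Summer


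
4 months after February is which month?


February is month 2
2 + 4 = 6

June


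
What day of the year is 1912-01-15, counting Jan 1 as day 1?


Date: January 15, 1912
No months before January
Plus 15 days in January

Day of year: 15


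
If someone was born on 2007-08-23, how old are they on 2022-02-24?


Birth: 2007-08-23
Reference: 2022-02-24
Year difference: 2022 - 2007 = 15
Birthday not yet reached in 2022, subtract 1

14 years old


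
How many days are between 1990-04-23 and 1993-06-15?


From 1990-04-23 to 1993-06-15
1990-04-23: days before April = 31 + 28 + 31 = 90 (1990 is not a leap year); day of year = 90 + 23 = 113
1993-06-15: days before June = 31 + 28 + 31 + 30 + 31 = 151 (1993 is not a leap year); day of year = 151 + 15 = 166
Rest of 1990: 365 - 113 = 252
Full years 1991 (365), 1992 (366): 731
Total = 252 + 731 + 166 = 1149

1149 days


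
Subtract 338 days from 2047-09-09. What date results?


Start: 2047-09-09, subtract 338 days
Back 9 days from September 9 reaches August 31, 2047 -> 329 left
August 2047 has 31 days -> back to July 31, 2047 -> 298 left
July 2047 has 31 days -> back to June 30, 2047 -> 267 left
June 2047 has 30 days -> back to May 31, 2047 -> 237 left
May 2047 has 31 days -> back to April 30, 2047 -> 206 left
April 2047 has 30 days -> back to March 31, 2047 -> 176 left
March 2047 has 31 days -> back to February 28, 2047 -> 145 left
February 2047 has 28 days -> back to January 31, 2047 -> 117 left
January 2047 has 31 days -> back to December 31, 2046 -> 86 left
December 2046 has 31 days -> back to November 30, 2046 -> 55 left
November 2046 has 30 days -> back to October 31, 2046 -> 25 left
October 2046: 31 - 25 = 6 -> lands on October 6

Result: 2046-10-06


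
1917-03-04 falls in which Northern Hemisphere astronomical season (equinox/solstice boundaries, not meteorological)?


Date: March 4
Astronomical Winter (approx.; exact equinox/solstice day varies by year): December 21 to March 19
March 4 falls within the Winter window

Winter


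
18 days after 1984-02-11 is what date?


Start: 1984-02-11, add 18 days
February 1984 has 29 days; 11 + 18 = 29 stays within February

Result: 1984-02-29


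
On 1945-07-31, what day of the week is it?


Date: July 31, 1945
Anchor: Jan 1, 1945. With p = 1945 - 1 = 1944: (p + p//4 - p//100 + p//400) mod 7 = (1944 + 486 - 19 + 4) mod 7 = 2415 mod 7 = 0 -> Monday (Mon=0 ... Sun=6)
Days before July (Jan-Jun): 181; offset = 181 + 31 - 1 = 211
Weekday index = (0 + 211) mod 7 = 1

Day of the week: Tuesday


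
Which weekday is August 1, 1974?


Target: August 1, 1974
Anchor: Jan 1, 1974. With p = 1974 - 1 = 1973: (p + p//4 - p//100 + p//400) mod 7 = (1973 + 493 - 19 + 4) mod 7 = 2451 mod 7 = 1 -> Tuesday (Mon=0 ... Sun=6)
Days before August (Jan-Jul): 212 days
Weekday index = (1 + 212) mod 7 = 3

Thursday


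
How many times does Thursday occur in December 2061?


December 2061 has 31 days
Anchor: Jan 1, 2061. With p = 2061 - 1 = 2060: (p + p//4 - p//100 + p//400) mod 7 = (2060 + 515 - 20 + 5) mod 7 = 2560 mod 7 = 5 -> Saturday (Mon=0 ... Sun=6)
Days before December (Jan-Nov): 334; December 1 index = (5 + 334) mod 7 = 3 -> Thursday
First Thursday is December 1
Thursdays: 1, 8, 15, 22, 29

5 Thursdays


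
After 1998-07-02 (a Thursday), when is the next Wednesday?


Current: Thursday
Target: Wednesday
Days ahead: 6

Next Wednesday: 1998-07-08


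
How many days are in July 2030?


July 2030

31 days


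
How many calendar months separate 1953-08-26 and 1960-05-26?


From August 1953 to May 1960
7 years * 12 = 84 months, minus 3 months = 81

81 months


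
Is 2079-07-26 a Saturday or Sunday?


Anchor: Jan 1, 2079. With p = 2079 - 1 = 2078: (p + p//4 - p//100 + p//400) mod 7 = (2078 + 519 - 20 + 5) mod 7 = 2582 mod 7 = 6 -> Sunday (Mon=0 ... Sun=6)
Day of year: 207; offset = 206
Weekday index = (6 + 206) mod 7 = 2 -> Wednesday
Weekend days: Saturday, Sunday

No


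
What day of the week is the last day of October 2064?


October 2064 has 31 days
Anchor: Jan 1, 2064. With p = 2064 - 1 = 2063: (p + p//4 - p//100 + p//400) mod 7 = (2063 + 515 - 20 + 5) mod 7 = 2563 mod 7 = 1 -> Tuesday (Mon=0 ... Sun=6)
Days before October (Jan-Sep): 274; October 1 index = (1 + 274) mod 7 = 2 -> Wednesday
Last day offset: 31 - 1 = 30 days
Weekday index = (2 + 30) mod 7 = 4

Friday, October 31


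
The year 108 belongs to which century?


Century = (year - 1) // 100 + 1
= (108 - 1) // 100 + 1
= 107 // 100 + 1
= 1 + 1

2nd century


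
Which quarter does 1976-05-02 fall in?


Month: May (month 5)
Q1: Jan-Mar, Q2: Apr-Jun, Q3: Jul-Sep, Q4: Oct-Dec

Q2


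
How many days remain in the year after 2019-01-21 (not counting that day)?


Day of year: 21 of 365
Remaining = 365 - 21

344 days


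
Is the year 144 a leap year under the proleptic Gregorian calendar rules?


Gregorian leap year rule: divisible by 4, but not by 100, unless also by 400.
144 is divisible by 4 but not 100 -> leap year

Yes


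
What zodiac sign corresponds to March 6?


Date: March 6
Conventional tropical zodiac dates: Pisces from February 19 onward; Aries starts March 21
March 6 falls within the Pisces range

Pisces


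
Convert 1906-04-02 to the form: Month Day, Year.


ISO 1906-04-02 parses as year=1906, month=04, day=02
Month 4 -> April

April 2, 1906


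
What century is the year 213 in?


Century = (year - 1) // 100 + 1
= (213 - 1) // 100 + 1
= 212 // 100 + 1
= 2 + 1

3rd century


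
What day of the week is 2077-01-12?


Date: January 12, 2077
Anchor: Jan 1, 2077. With p = 2077 - 1 = 2076: (p + p//4 - p//100 + p//400) mod 7 = (2076 + 519 - 20 + 5) mod 7 = 2580 mod 7 = 4 -> Friday (Mon=0 ... Sun=6)
Days into year = 12 - 1 = 11
Weekday index = (4 + 11) mod 7 = 1

Day of the week: Tuesday


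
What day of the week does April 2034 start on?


Target: April 1, 2034
Anchor: Jan 1, 2034. With p = 2034 - 1 = 2033: (p + p//4 - p//100 + p//400) mod 7 = (2033 + 508 - 20 + 5) mod 7 = 2526 mod 7 = 6 -> Sunday (Mon=0 ... Sun=6)
Days before April (Jan-Mar): 90 days
Weekday index = (6 + 90) mod 7 = 5

Saturday


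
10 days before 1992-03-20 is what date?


Start: 1992-03-20, subtract 10 days
20 - 10 = 10 stays within March 1992

Result: 1992-03-10


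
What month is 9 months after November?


November is month 11
11 + 9 = 20; wrap: 20 - 12 = 8

August


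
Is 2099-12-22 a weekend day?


Anchor: Jan 1, 2099. With p = 2099 - 1 = 2098: (p + p//4 - p//100 + p//400) mod 7 = (2098 + 524 - 20 + 5) mod 7 = 2607 mod 7 = 3 -> Thursday (Mon=0 ... Sun=6)
Day of year: 356; offset = 355
Weekday index = (3 + 355) mod 7 = 1 -> Tuesday
Weekend days: Saturday, Sunday

No


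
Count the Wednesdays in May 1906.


May 1906 has 31 days
Anchor: Jan 1, 1906. With p = 1906 - 1 = 1905: (p + p//4 - p//100 + p//400) mod 7 = (1905 + 476 - 19 + 4) mod 7 = 2366 mod 7 = 0 -> Monday (Mon=0 ... Sun=6)
Days before May (Jan-Apr): 120; May 1 index = (0 + 120) mod 7 = 1 -> Tuesday
First Wednesday is May 2
Wednesdays: 2, 9, 16, 23, 30

5 Wednesdays


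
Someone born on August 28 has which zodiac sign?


Date: August 28
Conventional tropical zodiac dates: Virgo from August 23 onward; Libra starts September 23
August 28 falls within the Virgo range

Virgo


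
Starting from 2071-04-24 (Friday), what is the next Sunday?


Current: Friday
Target: Sunday
Days ahead: 2

Next Sunday: 2071-04-26


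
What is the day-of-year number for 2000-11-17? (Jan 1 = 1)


Date: November 17, 2000
Days in months 1 through 10: 305
Plus 17 days in November

Day of year: 322


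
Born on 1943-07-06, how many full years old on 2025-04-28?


Birth: 1943-07-06
Reference: 2025-04-28
Year difference: 2025 - 1943 = 82
Birthday not yet reached in 2025, subtract 1

81 years old


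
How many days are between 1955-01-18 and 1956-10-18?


From 1955-01-18 to 1956-10-18
1955-01-18: day of year = 18
1956-10-18: days before October = 31 + 29 + 31 + 30 + 31 + 30 + 31 + 31 + 30 = 274 (1956 is a leap year); day of year = 274 + 18 = 292
Rest of 1955: 365 - 18 = 347
Total = 347 + 292 = 639

639 days


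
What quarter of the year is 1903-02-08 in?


Month: February (month 2)
Q1: Jan-Mar, Q2: Apr-Jun, Q3: Jul-Sep, Q4: Oct-Dec

Q1


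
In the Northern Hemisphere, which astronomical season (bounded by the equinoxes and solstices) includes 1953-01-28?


Date: January 28
Astronomical Winter (approx.; exact equinox/solstice day varies by year): December 21 to March 19
January 28 falls within the Winter window

Winter


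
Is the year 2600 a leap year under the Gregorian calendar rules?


Gregorian leap year rule: divisible by 4, but not by 100, unless also by 400.
2600 is divisible by 100 but not 400 -> not a leap year

No


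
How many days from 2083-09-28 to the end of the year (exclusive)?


Day of year: 271 of 365
Remaining = 365 - 271

94 days


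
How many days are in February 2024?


February 2024 (leap year: yes)

29 days


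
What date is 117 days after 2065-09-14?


Start: 2065-09-14, add 117 days
September 2065 has 30 days: 30 - 14 = 16 days to September 30 -> 101 left
October 2065 has 31 days -> 70 left
November 2065 has 30 days -> 40 left
December 2065 has 31 days -> 9 left
January 2066: 9 <= 31 -> lands on January 9

Result: 2066-01-09


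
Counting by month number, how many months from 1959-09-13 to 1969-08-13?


From September 1959 to August 1969
10 years * 12 = 120 months, minus 1 month = 119

119 months


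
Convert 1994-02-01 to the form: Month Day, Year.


ISO 1994-02-01 parses as year=1994, month=02, day=01
Month 2 -> February

February 1, 1994


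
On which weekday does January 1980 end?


January 1980 has 31 days
Anchor: Jan 1, 1980. With p = 1980 - 1 = 1979: (p + p//4 - p//100 + p//400) mod 7 = (1979 + 494 - 19 + 4) mod 7 = 2458 mod 7 = 1 -> Tuesday (Mon=0 ... Sun=6)
January 1 is the anchor itself -> Tuesday
Last day offset: 31 - 1 = 30 days
Weekday index = (1 + 30) mod 7 = 3

Thursday, January 31


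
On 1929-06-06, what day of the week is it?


Date: June 6, 1929
Anchor: Jan 1, 1929. With p = 1929 - 1 = 1928: (p + p//4 - p//100 + p//400) mod 7 = (1928 + 482 - 19 + 4) mod 7 = 2395 mod 7 = 1 -> Tuesday (Mon=0 ... Sun=6)
Days before June (Jan-May): 151; offset = 151 + 6 - 1 = 156
Weekday index = (1 + 156) mod 7 = 3

Day of the week: Thursday


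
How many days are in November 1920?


November 1920

30 days


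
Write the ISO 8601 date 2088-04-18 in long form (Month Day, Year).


ISO 2088-04-18 parses as year=2088, month=04, day=18
Month 4 -> April

April 18, 2088


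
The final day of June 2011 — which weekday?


June 2011 has 30 days
Anchor: Jan 1, 2011. With p = 2011 - 1 = 2010: (p + p//4 - p//100 + p//400) mod 7 = (2010 + 502 - 20 + 5) mod 7 = 2497 mod 7 = 5 -> Saturday (Mon=0 ... Sun=6)
Days before June (Jan-May): 151; June 1 index = (5 + 151) mod 7 = 2 -> Wednesday
Last day offset: 30 - 1 = 29 days
Weekday index = (2 + 29) mod 7 = 3

Thursday, June 30


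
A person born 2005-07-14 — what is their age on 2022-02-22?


Birth: 2005-07-14
Reference: 2022-02-22
Year difference: 2022 - 2005 = 17
Birthday not yet reached in 2022, subtract 1

16 years old


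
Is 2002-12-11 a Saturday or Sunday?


Anchor: Jan 1, 2002. With p = 2002 - 1 = 2001: (p + p//4 - p//100 + p//400) mod 7 = (2001 + 500 - 20 + 5) mod 7 = 2486 mod 7 = 1 -> Tuesday (Mon=0 ... Sun=6)
Day of year: 345; offset = 344
Weekday index = (1 + 344) mod 7 = 2 -> Wednesday
Weekend days: Saturday, Sunday

No


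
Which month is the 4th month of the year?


Month 4 of 12

April


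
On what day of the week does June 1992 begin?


Target: June 1, 1992
Anchor: Jan 1, 1992. With p = 1992 - 1 = 1991: (p + p//4 - p//100 + p//400) mod 7 = (1991 + 497 - 19 + 4) mod 7 = 2473 mod 7 = 2 -> Wednesday (Mon=0 ... Sun=6)
Days before June (Jan-May): 152 days
Weekday index = (2 + 152) mod 7 = 0

Monday


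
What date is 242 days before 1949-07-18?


Start: 1949-07-18, subtract 242 days
Back 18 days from July 18 reaches June 30, 1949 -> 224 left
June 1949 has 30 days -> back to May 31, 1949 -> 194 left
May 1949 has 31 days -> back to April 30, 1949 -> 163 left
April 1949 has 30 days -> back to March 31, 1949 -> 133 left
March 1949 has 31 days -> back to February 28, 1949 -> 102 left
February 1949 has 28 days -> back to January 31, 1949 -> 74 left
January 1949 has 31 days -> back to December 31, 1948 -> 43 left
December 1948 has 31 days -> back to November 30, 1948 -> 12 left
November 1948: 30 - 12 = 18 -> lands on November 18

Result: 1948-11-18


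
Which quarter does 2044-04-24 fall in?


Month: April (month 4)
Q1: Jan-Mar, Q2: Apr-Jun, Q3: Jul-Sep, Q4: Oct-Dec

Q2


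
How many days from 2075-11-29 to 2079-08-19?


From 2075-11-29 to 2079-08-19
2075-11-29: days before November = 31 + 28 + 31 + 30 + 31 + 30 + 31 + 31 + 30 + 31 = 304 (2075 is not a leap year); day of year = 304 + 29 = 333
2079-08-19: days before August = 31 + 28 + 31 + 30 + 31 + 30 + 31 = 212 (2079 is not a leap year); day of year = 212 + 19 = 231
Rest of 2075: 365 - 333 = 32
Full years 2076 (366), 2077 (365), 2078 (365): 1096
Total = 32 + 1096 + 231 = 1359

1359 days


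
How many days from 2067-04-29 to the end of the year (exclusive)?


Day of year: 119 of 365
Remaining = 365 - 119

246 days


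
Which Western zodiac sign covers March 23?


Date: March 23
Conventional tropical zodiac dates: Aries from March 21 onward; Taurus starts April 20
March 23 falls within the Aries range

Aries


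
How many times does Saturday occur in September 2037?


September 2037 has 30 days
Anchor: Jan 1, 2037. With p = 2037 - 1 = 2036: (p + p//4 - p//100 + p//400) mod 7 = (2036 + 509 - 20 + 5) mod 7 = 2530 mod 7 = 3 -> Thursday (Mon=0 ... Sun=6)
Days before September (Jan-Aug): 243; September 1 index = (3 + 243) mod 7 = 1 -> Tuesday
First Saturday is September 5
Saturdays: 5, 12, 19, 26

4 Saturdays


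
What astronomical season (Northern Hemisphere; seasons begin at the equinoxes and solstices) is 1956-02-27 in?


Date: February 27
Astronomical Winter (approx.; exact equinox/solstice day varies by year): December 21 to March 19
February 27 falls within the Winter window

Winter


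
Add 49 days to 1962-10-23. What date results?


Start: 1962-10-23, add 49 days
October 1962 has 31 days: 31 - 23 = 8 days to October 31 -> 41 left
November 1962 has 30 days -> 11 left
December 1962: 11 <= 31 -> lands on December 11

Result: 1962-12-11


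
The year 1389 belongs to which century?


Century = (year - 1) // 100 + 1
= (1389 - 1) // 100 + 1
= 1388 // 100 + 1
= 13 + 1

14th century


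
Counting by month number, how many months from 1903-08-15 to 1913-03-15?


From August 1903 to March 1913
10 years * 12 = 120 months, minus 5 months = 115

115 months


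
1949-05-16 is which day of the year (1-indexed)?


Date: May 16, 1949
Days in months 1 through 4: 120
Plus 16 days in May

Day of year: 136


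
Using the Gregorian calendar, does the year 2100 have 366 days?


Gregorian leap year rule: divisible by 4, but not by 100, unless also by 400.
2100 is divisible by 100 but not 400 -> not a leap year

No


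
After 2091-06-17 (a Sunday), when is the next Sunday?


Current: Sunday
Target: Sunday
Days ahead: 7

Next Sunday: 2091-06-24


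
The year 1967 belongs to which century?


Century = (year - 1) // 100 + 1
= (1967 - 1) // 100 + 1
= 1966 // 100 + 1
= 19 + 1

20th century


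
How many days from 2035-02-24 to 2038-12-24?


From 2035-02-24 to 2038-12-24
2035-02-24: days before February = 31; day of year = 31 + 24 = 55
2038-12-24: days before December = 31 + 28 + 31 + 30 + 31 + 30 + 31 + 31 + 30 + 31 + 30 = 334 (2038 is not a leap year); day of year = 334 + 24 = 358
Rest of 2035: 365 - 55 = 310
Full years 2036 (366), 2037 (365): 731
Total = 310 + 731 + 358 = 1399

1399 days


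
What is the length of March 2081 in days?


March 2081

31 days


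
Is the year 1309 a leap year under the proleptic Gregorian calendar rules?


Gregorian leap year rule: divisible by 4, but not by 100, unless also by 400.
1309 is not divisible by 4 -> not a leap year

No


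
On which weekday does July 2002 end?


July 2002 has 31 days
Anchor: Jan 1, 2002. With p = 2002 - 1 = 2001: (p + p//4 - p//100 + p//400) mod 7 = (2001 + 500 - 20 + 5) mod 7 = 2486 mod 7 = 1 -> Tuesday (Mon=0 ... Sun=6)
Days before July (Jan-Jun): 181; July 1 index = (1 + 181) mod 7 = 0 -> Monday
Last day offset: 31 - 1 = 30 days
Weekday index = (0 + 30) mod 7 = 2

Wednesday, July 31


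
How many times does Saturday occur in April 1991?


April 1991 has 30 days
Anchor: Jan 1, 1991. With p = 1991 - 1 = 1990: (p + p//4 - p//100 + p//400) mod 7 = (1990 + 497 - 19 + 4) mod 7 = 2472 mod 7 = 1 -> Tuesday (Mon=0 ... Sun=6)
Days before April (Jan-Mar): 90; April 1 index = (1 + 90) mod 7 = 0 -> Monday
First Saturday is April 6
Saturdays: 6, 13, 20, 27

4 Saturdays


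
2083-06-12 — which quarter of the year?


Month: June (month 6)
Q1: Jan-Mar, Q2: Apr-Jun, Q3: Jul-Sep, Q4: Oct-Dec

Q2


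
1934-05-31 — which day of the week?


Date: May 31, 1934
Anchor: Jan 1, 1934. With p = 1934 - 1 = 1933: (p + p//4 - p//100 + p//400) mod 7 = (1933 + 483 - 19 + 4) mod 7 = 2401 mod 7 = 0 -> Monday (Mon=0 ... Sun=6)
Days before May (Jan-Apr): 120; offset = 120 + 31 - 1 = 150
Weekday index = (0 + 150) mod 7 = 3

Day of the week: Thursday


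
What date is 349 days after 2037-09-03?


Start: 2037-09-03, add 349 days
September 2037 has 30 days: 30 - 3 = 27 days to September 30 -> 322 left
October 2037 has 31 days -> 291 left
November 2037 has 30 days -> 261 left
December 2037 has 31 days -> 230 left
January 2038 has 31 days -> 199 left
February 2038 has 28 days -> 171 left
March 2038 has 31 days -> 140 left
April 2038 has 30 days -> 110 left
May 2038 has 31 days -> 79 left
June 2038 has 30 days -> 49 left
July 2038 has 31 days -> 18 left
August 2038: 18 <= 31 -> lands on August 18

Result: 2038-08-18


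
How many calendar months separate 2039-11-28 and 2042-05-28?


From November 2039 to May 2042
3 years * 12 = 36 months, minus 6 months = 30

30 months


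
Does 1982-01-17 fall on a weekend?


Anchor: Jan 1, 1982. With p = 1982 - 1 = 1981: (p + p//4 - p//100 + p//400) mod 7 = (1981 + 495 - 19 + 4) mod 7 = 2461 mod 7 = 4 -> Friday (Mon=0 ... Sun=6)
Day of year: 17; offset = 16
Weekday index = (4 + 16) mod 7 = 6 -> Sunday
Weekend days: Saturday, Sunday

Yes


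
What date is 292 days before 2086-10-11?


Start: 2086-10-11, subtract 292 days
Back 11 days from October 11 reaches September 30, 2086 -> 281 left
September 2086 has 30 days -> back to August 31, 2086 -> 251 left
August 2086 has 31 days -> back to July 31, 2086 -> 220 left
July 2086 has 31 days -> back to June 30, 2086 -> 189 left
June 2086 has 30 days -> back to May 31, 2086 -> 159 left
May 2086 has 31 days -> back to April 30, 2086 -> 128 left
April 2086 has 30 days -> back to March 31, 2086 -> 98 left
March 2086 has 31 days -> back to February 28, 2086 -> 67 left
February 2086 has 28 days -> back to January 31, 2086 -> 39 left
January 2086 has 31 days -> back to December 31, 2085 -> 8 left
December 2085: 31 - 8 = 23 -> lands on December 23

Result: 2085-12-23


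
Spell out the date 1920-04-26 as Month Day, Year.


ISO 1920-04-26 parses as year=1920, month=04, day=26
Month 4 -> April

April 26, 1920


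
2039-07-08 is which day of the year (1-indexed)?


Date: July 8, 2039
Days in months 1 through 6: 181
Plus 8 days in July

Day of year: 189


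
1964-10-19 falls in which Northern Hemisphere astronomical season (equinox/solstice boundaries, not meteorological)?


Date: October 19
Astronomical Autumn (approx.; exact equinox/solstice day varies by year): September 22 to December 20
October 19 falls within the Autumn window

Autumn


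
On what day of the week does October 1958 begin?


Target: October 1, 1958
Anchor: Jan 1, 1958. With p = 1958 - 1 = 1957: (p + p//4 - p//100 + p//400) mod 7 = (1957 + 489 - 19 + 4) mod 7 = 2431 mod 7 = 2 -> Wednesday (Mon=0 ... Sun=6)
Days before October (Jan-Sep): 273 days
Weekday index = (2 + 273) mod 7 = 2

Wednesday


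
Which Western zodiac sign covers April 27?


Date: April 27
Conventional tropical zodiac dates: Taurus from April 20 onward; Gemini starts May 21
April 27 falls within the Taurus range

Taurus


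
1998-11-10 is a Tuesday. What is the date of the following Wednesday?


Current: Tuesday
Target: Wednesday
Days ahead: 1

Next Wednesday: 1998-11-11


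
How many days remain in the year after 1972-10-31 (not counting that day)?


Day of year: 305 of 366
Remaining = 366 - 305

61 days


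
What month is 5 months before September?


September is month 9
9 - 5 = 4

April


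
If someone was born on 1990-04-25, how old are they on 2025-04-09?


Birth: 1990-04-25
Reference: 2025-04-09
Year difference: 2025 - 1990 = 35
Birthday not yet reached in 2025, subtract 1

34 years old


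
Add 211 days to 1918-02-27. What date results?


Start: 1918-02-27, add 211 days
February 1918 has 28 days: 28 - 27 = 1 day to February 28 -> 210 left
March 1918 has 31 days -> 179 left
April 1918 has 30 days -> 149 left
May 1918 has 31 days -> 118 left
June 1918 has 30 days -> 88 left
July 1918 has 31 days -> 57 left
August 1918 has 31 days -> 26 left
September 1918: 26 <= 30 -> lands on September 26

Result: 1918-09-26
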